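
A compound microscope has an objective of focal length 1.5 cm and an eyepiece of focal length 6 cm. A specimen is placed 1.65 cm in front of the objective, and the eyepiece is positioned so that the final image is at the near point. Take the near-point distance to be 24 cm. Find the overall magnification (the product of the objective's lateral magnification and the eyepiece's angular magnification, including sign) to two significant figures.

Objective: 1/d_i = 1/f_obj - 1/d_o = 1/1.5 - 1/1.65 = 0.06061 cm^-1, so d_i = 16.500 cm.
m_obj = -d_i/d_o = -16.500/1.65 = -10.000.
Eyepiece angular magnification (image at near point): M_eye = 1 + D/f_e = 1 + 24/6 = 5.000.
Overall M = m_obj x M_eye = (-10.000)(5.000) = -50.00.

-50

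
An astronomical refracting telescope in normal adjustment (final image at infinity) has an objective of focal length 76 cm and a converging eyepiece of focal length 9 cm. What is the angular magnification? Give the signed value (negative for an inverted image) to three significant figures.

M = -f_obj/f_eye = -76/(9) = -8.444.

-8.44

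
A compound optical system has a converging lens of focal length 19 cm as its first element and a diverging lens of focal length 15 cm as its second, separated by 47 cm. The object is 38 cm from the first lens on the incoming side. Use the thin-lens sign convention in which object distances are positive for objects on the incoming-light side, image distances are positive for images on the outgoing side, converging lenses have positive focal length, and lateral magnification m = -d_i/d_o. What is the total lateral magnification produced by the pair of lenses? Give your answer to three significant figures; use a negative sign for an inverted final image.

-0.625

First lens: d_i1 = 1/(1/19 - 1/38) = 38.000 cm.
m_1 = -(38.000)/38 = -1.0000.
The intermediate image is 38.000 cm to the right of lens 1, so d_o2 = L - d_i1 = 47 - 38.000 = 9.000 cm.
Second lens: d_i2 = 1/(1/(-15) - 1/(9.000)) = -5.625 cm.
m_2 = -(-5.625)/(9.000) = 0.6250.
Total m = m_1 x m_2 = (-1.0000)(0.6250) = -0.6250.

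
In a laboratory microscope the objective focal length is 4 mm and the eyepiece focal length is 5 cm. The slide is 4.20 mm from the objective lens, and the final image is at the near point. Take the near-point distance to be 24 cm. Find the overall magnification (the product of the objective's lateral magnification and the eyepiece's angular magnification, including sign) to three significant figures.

Convert to cm: f_obj = 4 mm = 0.4 cm; d_o = 4.20 mm = 0.42 cm.
Objective: 1/d_i = 1/f_obj - 1/d_o = 1/0.4 - 1/0.42 = 0.11905 cm^-1, so d_i = 8.400 cm.
m_obj = -d_i/d_o = -8.400/0.42 = -20.000.
Eyepiece angular magnification (image at near point): M_eye = 1 + D/f_e = 1 + 24/5 = 5.800.
Overall M = m_obj x M_eye = (-20.000)(5.800) = -116.00.

-116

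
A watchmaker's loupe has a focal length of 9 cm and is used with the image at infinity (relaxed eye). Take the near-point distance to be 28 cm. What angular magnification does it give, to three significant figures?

3.11

M = D/f = 28/9 = 3.111.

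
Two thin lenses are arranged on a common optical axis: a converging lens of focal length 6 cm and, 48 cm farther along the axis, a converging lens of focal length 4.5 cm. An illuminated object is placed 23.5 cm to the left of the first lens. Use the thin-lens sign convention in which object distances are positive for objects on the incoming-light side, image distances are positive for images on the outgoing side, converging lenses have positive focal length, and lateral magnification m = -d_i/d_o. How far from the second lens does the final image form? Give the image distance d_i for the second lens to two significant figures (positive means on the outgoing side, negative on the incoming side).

5.1 cm

Lens 1: 1/d_i1 = 1/f_1 - 1/d_o1 = 1/6 - 1/23.5 = 0.12411 cm^-1, so d_i1 = 8.057 cm.
The intermediate image is 8.057 cm to the right of lens 1, so d_o2 = L - d_i1 = 48 - 8.057 = 39.943 cm.
Lens 2: 1/d_i2 = 1/f_2 - 1/d_o2 = 1/4.5 - 1/(39.943) = 0.19719 cm^-1, so d_i2 = 5.071 cm.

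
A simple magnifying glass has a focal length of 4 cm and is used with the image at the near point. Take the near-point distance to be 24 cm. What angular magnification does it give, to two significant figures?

M = 1 + D/f = 1 + 24/4 = 7.000.

7.0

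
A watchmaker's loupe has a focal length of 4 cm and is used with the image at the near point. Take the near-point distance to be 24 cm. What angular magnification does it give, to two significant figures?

M = 1 + D/f = 1 + 24/4 = 7.000.

7.0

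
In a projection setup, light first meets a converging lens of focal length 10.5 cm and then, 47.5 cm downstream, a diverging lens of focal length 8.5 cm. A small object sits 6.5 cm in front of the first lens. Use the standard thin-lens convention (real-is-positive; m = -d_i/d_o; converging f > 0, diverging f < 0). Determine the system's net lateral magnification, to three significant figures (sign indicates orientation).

First lens: d_i1 = 1/(1/10.5 - 1/6.5) = -17.062 cm.
m_1 = -(-17.062)/6.5 = 2.6250.
With d_i1 < 0 the first image is virtual and lies on the object side; the object distance for lens 2 is d_o2 = 47.5 - (-17.062) = 64.562 cm.
Second lens: d_i2 = 1/(1/(-8.5) - 1/(64.562)) = -7.511 cm.
m_2 = -(-7.511)/(64.562) = 0.1163.
The system's lateral magnification is m_1 m_2 = (2.6250)(0.1163) = 0.3054.

0.305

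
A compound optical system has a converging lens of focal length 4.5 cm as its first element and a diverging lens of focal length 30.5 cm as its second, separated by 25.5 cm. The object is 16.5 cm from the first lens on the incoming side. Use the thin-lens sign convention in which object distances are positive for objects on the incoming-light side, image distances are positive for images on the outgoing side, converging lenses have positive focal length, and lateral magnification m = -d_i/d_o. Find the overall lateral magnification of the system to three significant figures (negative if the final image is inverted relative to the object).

-0.230

Lens 1: 1/d_i1 = 1/f_1 - 1/d_o1 = 1/4.5 - 1/16.5 = 0.16162 cm^-1, so d_i1 = 6.188 cm.
m_1 = -(6.188)/16.5 = -0.3750.
The intermediate image is 6.188 cm to the right of lens 1, so d_o2 = L - d_i1 = 25.5 - 6.188 = 19.312 cm.
Lens 2: 1/d_i2 = 1/f_2 - 1/d_o2 = 1/(-30.5) - 1/(19.312) = -0.08457 cm^-1, so d_i2 = -11.825 cm.
m_2 = -(-11.825)/(19.312) = 0.6123.
Total m = m_1 x m_2 = (-0.3750)(0.6123) = -0.2296.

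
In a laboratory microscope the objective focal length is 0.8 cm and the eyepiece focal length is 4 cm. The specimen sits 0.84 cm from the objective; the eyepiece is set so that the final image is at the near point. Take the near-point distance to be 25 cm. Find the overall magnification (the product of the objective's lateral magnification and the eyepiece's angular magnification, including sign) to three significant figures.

Objective: 1/d_i = 1/f_obj - 1/d_o = 1/0.8 - 1/0.84 = 0.05952 cm^-1, so d_i = 16.800 cm.
m_obj = -d_i/d_o = -16.800/0.84 = -20.000.
Eyepiece angular magnification (image at near point): M_eye = 1 + D/f_e = 1 + 25/4 = 7.250.
Overall M = m_obj x M_eye = (-20.000)(7.250) = -145.00.

-145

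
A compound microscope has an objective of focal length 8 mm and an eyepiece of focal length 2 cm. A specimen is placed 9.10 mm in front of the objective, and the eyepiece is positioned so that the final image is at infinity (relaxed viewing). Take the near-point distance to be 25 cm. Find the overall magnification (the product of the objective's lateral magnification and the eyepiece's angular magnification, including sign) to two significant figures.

-91

Convert to cm: f_obj = 8 mm = 0.8 cm; d_o = 9.10 mm = 0.91 cm.
Objective: 1/d_i = 1/f_obj - 1/d_o = 1/0.8 - 1/0.91 = 0.15110 cm^-1, so d_i = 6.618 cm.
m_obj = -d_i/d_o = -6.618/0.91 = -7.273.
Eyepiece angular magnification (image at infinity): M_eye = D/f_e = 25/2 = 12.500.
Overall M = m_obj x M_eye = (-7.273)(12.500) = -90.91.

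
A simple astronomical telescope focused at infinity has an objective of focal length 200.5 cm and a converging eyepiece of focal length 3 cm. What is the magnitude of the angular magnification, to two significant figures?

|M| = f_obj/|f_eye| = 200.5/3 = 66.833.

67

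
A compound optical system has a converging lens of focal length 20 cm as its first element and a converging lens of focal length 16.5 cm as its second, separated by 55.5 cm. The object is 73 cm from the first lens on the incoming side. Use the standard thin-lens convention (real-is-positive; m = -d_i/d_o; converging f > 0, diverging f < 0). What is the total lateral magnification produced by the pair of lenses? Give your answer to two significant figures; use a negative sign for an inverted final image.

0.54

First lens: d_i1 = 1/(1/20 - 1/73) = 27.547 cm.
m_1 = -(27.547)/73 = -0.3774.
Object distance for lens 2: d_o2 = 55.5 - 27.547 = 27.953 cm.
Second lens: d_i2 = 1/(1/16.5 - 1/(27.953)) = 40.271 cm.
m_2 = -(40.271)/(27.953) = -1.4407.
The system's lateral magnification is m_1 m_2 = (-0.3774)(-1.4407) = 0.5437.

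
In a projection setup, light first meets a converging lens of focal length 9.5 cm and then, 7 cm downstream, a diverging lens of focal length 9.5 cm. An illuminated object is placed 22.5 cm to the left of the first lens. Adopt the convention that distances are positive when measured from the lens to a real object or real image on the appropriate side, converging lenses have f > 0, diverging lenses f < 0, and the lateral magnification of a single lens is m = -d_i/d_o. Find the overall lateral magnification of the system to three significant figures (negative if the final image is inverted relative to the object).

Lens 1: 1/d_i1 = 1/f_1 - 1/d_o1 = 1/9.5 - 1/22.5 = 0.06082 cm^-1, so d_i1 = 16.442 cm.
m_1 = -(16.442)/22.5 = -0.7308.
This image would form 16.442 cm past lens 1, i.e. 9.442 cm beyond lens 2, so it is a virtual object for lens 2: d_o2 = 7 - 16.442 = -9.442 cm.
Lens 2: 1/d_i2 = 1/f_2 - 1/d_o2 = 1/(-9.5) - 1/(-9.442) = 0.00064 cm^-1, so d_i2 = 1554.833 cm.
m_2 = -(1554.833)/(-9.442) = 164.6667.
Overall magnification: m = m_1 m_2 = -120.3333.

-120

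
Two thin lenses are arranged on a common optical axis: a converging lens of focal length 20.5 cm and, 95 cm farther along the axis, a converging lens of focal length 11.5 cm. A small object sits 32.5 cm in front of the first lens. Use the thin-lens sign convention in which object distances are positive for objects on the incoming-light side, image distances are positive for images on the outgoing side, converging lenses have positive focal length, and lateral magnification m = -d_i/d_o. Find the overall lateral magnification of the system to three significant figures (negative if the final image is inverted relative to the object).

0.702

Applying the thin-lens equation to the first lens, 1/20.5 = 1/32.5 + 1/d_i1, which gives d_i1 = 55.521 cm.
Its lateral magnification is m_1 = -d_i1/d_o1 = -(55.521)/32.5 = -1.7083.
Object distance for lens 2: d_o2 = 95 - 55.521 = 39.479 cm.
Applying the thin-lens equation again with f_2 = 11.5 cm and d_o2 = 39.479 cm gives d_i2 = 16.227 cm.
m_2 = -(16.227)/(39.479) = -0.4110.
The system's lateral magnification is m_1 m_2 = (-1.7083)(-0.4110) = 0.7022.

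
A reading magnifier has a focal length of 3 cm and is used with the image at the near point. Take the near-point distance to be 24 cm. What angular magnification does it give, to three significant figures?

9.00

M = 1 + D/f = 1 + 24/3 = 9.000.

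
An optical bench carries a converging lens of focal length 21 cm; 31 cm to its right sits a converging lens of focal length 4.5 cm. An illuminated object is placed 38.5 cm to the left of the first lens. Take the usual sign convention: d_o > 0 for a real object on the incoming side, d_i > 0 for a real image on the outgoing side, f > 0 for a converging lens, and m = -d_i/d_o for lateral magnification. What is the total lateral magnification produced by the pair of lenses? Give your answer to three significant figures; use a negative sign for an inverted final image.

-0.274

Applying the thin-lens equation to the first lens, 1/21 = 1/38.5 + 1/d_i1, which gives d_i1 = 46.200 cm.
Its lateral magnification is m_1 = -d_i1/d_o1 = -(46.200)/38.5 = -1.2000.
This image would form 46.200 cm past lens 1, i.e. 15.200 cm beyond lens 2, so it is a virtual object for lens 2: d_o2 = 31 - 46.200 = -15.200 cm.
Applying the thin-lens equation again with f_2 = 4.5 cm and d_o2 = -15.200 cm gives d_i2 = 3.472 cm.
m_2 = -(3.472)/(-15.200) = 0.2284.
Total m = m_1 x m_2 = (-1.2000)(0.2284) = -0.2741.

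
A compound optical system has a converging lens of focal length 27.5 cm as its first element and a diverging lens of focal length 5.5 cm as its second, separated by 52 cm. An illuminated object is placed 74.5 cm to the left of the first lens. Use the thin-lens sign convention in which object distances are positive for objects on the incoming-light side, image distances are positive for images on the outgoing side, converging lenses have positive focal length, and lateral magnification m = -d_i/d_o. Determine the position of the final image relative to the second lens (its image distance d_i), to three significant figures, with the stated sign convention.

Applying the thin-lens equation to the first lens, 1/27.5 = 1/74.5 + 1/d_i1, which gives d_i1 = 43.590 cm.
The intermediate image is 43.590 cm to the right of lens 1, so d_o2 = L - d_i1 = 52 - 43.590 = 8.410 cm.
Applying the thin-lens equation again with f_2 = -5.5 cm and d_o2 = 8.410 cm gives d_i2 = -3.325 cm.

-3.33 cm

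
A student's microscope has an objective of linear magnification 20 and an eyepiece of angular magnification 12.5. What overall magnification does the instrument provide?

250

The overall magnification of a compound microscope is the product of the objective and eyepiece magnifications:
M = M_obj x M_eye = 20 x 12.5 = 250.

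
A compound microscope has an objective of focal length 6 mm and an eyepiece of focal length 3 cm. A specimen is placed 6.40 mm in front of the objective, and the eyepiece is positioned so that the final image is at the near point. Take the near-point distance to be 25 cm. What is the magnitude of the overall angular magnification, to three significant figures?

140

Convert to cm: f_obj = 6 mm = 0.6 cm; d_o = 6.40 mm = 0.64 cm.
Objective: 1/d_i = 1/f_obj - 1/d_o = 1/0.6 - 1/0.64 = 0.10417 cm^-1, so d_i = 9.600 cm.
m_obj = -d_i/d_o = -9.600/0.64 = -15.000.
Eyepiece angular magnification (image at near point): M_eye = 1 + D/f_e = 1 + 25/3 = 9.333.
Overall M = m_obj x M_eye = (-15.000)(9.333) = -140.00.
|M| = 140.00.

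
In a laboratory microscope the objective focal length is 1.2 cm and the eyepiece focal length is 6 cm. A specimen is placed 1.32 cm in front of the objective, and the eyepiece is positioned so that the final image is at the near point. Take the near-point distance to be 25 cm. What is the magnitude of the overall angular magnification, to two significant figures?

Objective: 1/d_i = 1/f_obj - 1/d_o = 1/1.2 - 1/1.32 = 0.07576 cm^-1, so d_i = 13.200 cm.
m_obj = -d_i/d_o = -13.200/1.32 = -10.000.
Eyepiece angular magnification (image at near point): M_eye = 1 + D/f_e = 1 + 25/6 = 5.167.
Overall M = m_obj x M_eye = (-10.000)(5.167) = -51.67.
|M| = 51.67.

52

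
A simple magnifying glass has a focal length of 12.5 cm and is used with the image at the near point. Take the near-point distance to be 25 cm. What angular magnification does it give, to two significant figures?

3.0

M = 1 + D/f = 1 + 25/12.5 = 3.000.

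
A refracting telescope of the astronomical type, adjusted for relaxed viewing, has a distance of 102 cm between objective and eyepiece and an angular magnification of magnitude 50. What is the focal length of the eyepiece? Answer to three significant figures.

2.00 cm

In normal adjustment the tube length equals f_obj + f_eye and |M| = f_obj/f_eye.
So f_obj = 50 f_eye and 50 f_eye + f_eye = 102 cm, giving f_eye = 102/51 = 2.000 cm and f_obj = 100.000 cm.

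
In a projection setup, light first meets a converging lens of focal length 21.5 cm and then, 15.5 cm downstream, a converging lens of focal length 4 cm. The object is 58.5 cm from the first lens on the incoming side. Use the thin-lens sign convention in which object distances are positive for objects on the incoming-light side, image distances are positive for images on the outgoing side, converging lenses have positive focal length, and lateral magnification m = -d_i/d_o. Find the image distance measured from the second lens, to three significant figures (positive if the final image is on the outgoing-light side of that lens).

3.29 cm

First lens: d_i1 = 1/(1/21.5 - 1/58.5) = 33.993 cm.
Since 33.993 cm > 15.5 cm, the first image lies past the second lens and serves as a virtual object: d_o2 = L - d_i1 = -18.493 cm.
Second lens: d_i2 = 1/(1/4 - 1/(-18.493)) = 3.289 cm.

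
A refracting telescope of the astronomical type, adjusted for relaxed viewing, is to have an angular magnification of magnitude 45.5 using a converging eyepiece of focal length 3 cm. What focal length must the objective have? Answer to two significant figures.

140 cm

|M| = f_obj/|f_eye|, so f_obj = |M| x |f_eye| = 45.5 x 3 = 136.500 cm.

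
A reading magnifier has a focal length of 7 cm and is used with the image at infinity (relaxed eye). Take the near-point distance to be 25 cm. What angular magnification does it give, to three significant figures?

M = D/f = 25/7 = 3.571.

3.57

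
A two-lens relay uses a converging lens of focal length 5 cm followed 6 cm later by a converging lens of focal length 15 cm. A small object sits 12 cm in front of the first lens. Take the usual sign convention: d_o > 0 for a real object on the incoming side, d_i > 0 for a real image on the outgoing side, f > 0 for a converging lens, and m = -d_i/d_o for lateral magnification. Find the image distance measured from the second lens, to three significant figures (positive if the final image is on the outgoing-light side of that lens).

Applying the thin-lens equation to the first lens, 1/5 = 1/12 + 1/d_i1, which gives d_i1 = 8.571 cm.
Since 8.571 cm > 6 cm, the first image lies past the second lens and serves as a virtual object: d_o2 = L - d_i1 = -2.571 cm.
Applying the thin-lens equation again with f_2 = 15 cm and d_o2 = -2.571 cm gives d_i2 = 2.195 cm.

2.20 cm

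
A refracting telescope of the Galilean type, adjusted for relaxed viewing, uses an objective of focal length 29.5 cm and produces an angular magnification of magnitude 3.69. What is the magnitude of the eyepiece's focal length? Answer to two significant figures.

|M| = f_obj/|f_eye|, so |f_eye| = f_obj/|M| = 29.5/3.69 = 7.995 cm.
(The eyepiece is diverging, so its signed focal length is -7.995 cm.)

8.0 cm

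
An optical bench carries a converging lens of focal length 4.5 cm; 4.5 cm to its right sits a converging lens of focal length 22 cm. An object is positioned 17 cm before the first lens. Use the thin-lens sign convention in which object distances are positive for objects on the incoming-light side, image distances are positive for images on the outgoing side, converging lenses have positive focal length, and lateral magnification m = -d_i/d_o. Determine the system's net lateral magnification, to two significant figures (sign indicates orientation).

Applying the thin-lens equation to the first lens, 1/4.5 = 1/17 + 1/d_i1, which gives d_i1 = 6.120 cm.
Its lateral magnification is m_1 = -d_i1/d_o1 = -(6.120)/17 = -0.3600.
Since 6.120 cm > 4.5 cm, the first image lies past the second lens and serves as a virtual object: d_o2 = L - d_i1 = -1.620 cm.
Applying the thin-lens equation again with f_2 = 22 cm and d_o2 = -1.620 cm gives d_i2 = 1.509 cm.
m_2 = -(1.509)/(-1.620) = 0.9314.
Total m = m_1 x m_2 = (-0.3600)(0.9314) = -0.3353.

-0.34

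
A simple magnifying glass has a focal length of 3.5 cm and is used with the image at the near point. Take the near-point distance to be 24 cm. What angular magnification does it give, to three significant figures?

7.86

M = 1 + D/f = 1 + 24/3.5 = 7.857.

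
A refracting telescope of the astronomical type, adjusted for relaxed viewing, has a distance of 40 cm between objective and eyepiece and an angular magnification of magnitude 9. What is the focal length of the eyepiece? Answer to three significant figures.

In normal adjustment the tube length equals f_obj + f_eye and |M| = f_obj/f_eye.
So f_obj = 9 f_eye and 9 f_eye + f_eye = 40 cm, giving f_eye = 40/10 = 4.000 cm and f_obj = 36.000 cm.

4.00 cm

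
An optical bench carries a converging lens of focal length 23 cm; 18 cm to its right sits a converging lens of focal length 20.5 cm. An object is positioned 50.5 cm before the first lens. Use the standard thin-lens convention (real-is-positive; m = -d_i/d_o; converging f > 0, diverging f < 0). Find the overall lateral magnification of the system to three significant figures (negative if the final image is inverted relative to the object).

-0.383

First lens: d_i1 = 1/(1/23 - 1/50.5) = 42.236 cm.
m_1 = -(42.236)/50.5 = -0.8364.
This image would form 42.236 cm past lens 1, i.e. 24.236 cm beyond lens 2, so it is a virtual object for lens 2: d_o2 = 18 - 42.236 = -24.236 cm.
Second lens: d_i2 = 1/(1/20.5 - 1/(-24.236)) = 11.106 cm.
m_2 = -(11.106)/(-24.236) = 0.4582.
Total m = m_1 x m_2 = (-0.8364)(0.4582) = -0.3833.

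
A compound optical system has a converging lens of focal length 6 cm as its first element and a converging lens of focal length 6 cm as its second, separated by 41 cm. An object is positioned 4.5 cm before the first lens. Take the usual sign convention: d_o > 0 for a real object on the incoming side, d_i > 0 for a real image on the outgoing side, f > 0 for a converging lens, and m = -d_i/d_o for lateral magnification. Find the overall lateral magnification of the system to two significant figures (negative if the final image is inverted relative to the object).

-0.45

Applying the thin-lens equation to the first lens, 1/6 = 1/4.5 + 1/d_i1, which gives d_i1 = -18.000 cm.
Its lateral magnification is m_1 = -d_i1/d_o1 = -(-18.000)/4.5 = 4.0000.
With d_i1 < 0 the first image is virtual and lies on the object side; the object distance for lens 2 is d_o2 = 41 - (-18.000) = 59.000 cm.
Applying the thin-lens equation again with f_2 = 6 cm and d_o2 = 59.000 cm gives d_i2 = 6.679 cm.
m_2 = -(6.679)/(59.000) = -0.1132.
Overall magnification: m = m_1 m_2 = -0.4528.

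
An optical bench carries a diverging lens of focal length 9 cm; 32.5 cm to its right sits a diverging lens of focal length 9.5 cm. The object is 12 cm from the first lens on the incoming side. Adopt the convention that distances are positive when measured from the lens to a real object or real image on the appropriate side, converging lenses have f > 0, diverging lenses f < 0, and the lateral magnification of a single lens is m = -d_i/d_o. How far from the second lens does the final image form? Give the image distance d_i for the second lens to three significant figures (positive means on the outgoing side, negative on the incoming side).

-7.59 cm

Applying the thin-lens equation to the first lens, 1/(-9) = 1/12 + 1/d_i1, which gives d_i1 = -5.143 cm.
With d_i1 < 0 the first image is virtual and lies on the object side; the object distance for lens 2 is d_o2 = 32.5 - (-5.143) = 37.643 cm.
Applying the thin-lens equation again with f_2 = -9.5 cm and d_o2 = 37.643 cm gives d_i2 = -7.586 cm.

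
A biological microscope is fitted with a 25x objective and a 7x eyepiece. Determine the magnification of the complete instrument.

The overall magnification of a compound microscope is the product of the objective and eyepiece magnifications:
M = M_obj x M_eye = 25 x 7 = 175.

175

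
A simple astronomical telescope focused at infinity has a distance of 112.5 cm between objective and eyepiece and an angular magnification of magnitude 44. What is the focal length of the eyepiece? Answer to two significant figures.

2.5 cm

In normal adjustment the tube length equals f_obj + f_eye and |M| = f_obj/f_eye.
So f_obj = 44 f_eye and 44 f_eye + f_eye = 112.5 cm, giving f_eye = 112.5/45 = 2.500 cm and f_obj = 110.000 cm.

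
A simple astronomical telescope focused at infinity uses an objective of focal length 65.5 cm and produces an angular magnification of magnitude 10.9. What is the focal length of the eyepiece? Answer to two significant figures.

|M| = f_obj/f_eye, so f_eye = f_obj/|M| = 65.5/10.9 = 6.009 cm.

6.0 cm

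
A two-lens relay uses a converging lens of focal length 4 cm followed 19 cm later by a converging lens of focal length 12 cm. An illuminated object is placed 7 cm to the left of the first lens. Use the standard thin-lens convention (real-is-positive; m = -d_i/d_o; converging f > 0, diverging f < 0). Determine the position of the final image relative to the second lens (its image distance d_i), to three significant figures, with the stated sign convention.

First lens: d_i1 = 1/(1/4 - 1/7) = 9.333 cm.
That image sits 9.667 cm in front of the second lens, so d_o2 = 9.667 cm.
Second lens: d_i2 = 1/(1/12 - 1/(9.667)) = -49.714 cm.

-49.7 cm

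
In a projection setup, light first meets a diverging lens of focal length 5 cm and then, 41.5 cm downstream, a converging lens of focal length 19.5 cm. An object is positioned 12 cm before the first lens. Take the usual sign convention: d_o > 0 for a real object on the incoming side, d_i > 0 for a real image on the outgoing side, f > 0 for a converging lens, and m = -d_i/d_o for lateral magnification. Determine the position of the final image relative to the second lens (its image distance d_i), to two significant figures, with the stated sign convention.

34 cm

Lens 1: 1/d_i1 = 1/f_1 - 1/d_o1 = 1/(-5) - 1/12 = -0.28333 cm^-1, so d_i1 = -3.529 cm.
The intermediate image is virtual, 3.529 cm to the left of lens 1, so d_o2 = L - d_i1 = 41.5 - (-3.529) = 45.029 cm.
Lens 2: 1/d_i2 = 1/f_2 - 1/d_o2 = 1/19.5 - 1/(45.029) = 0.02907 cm^-1, so d_i2 = 34.395 cm.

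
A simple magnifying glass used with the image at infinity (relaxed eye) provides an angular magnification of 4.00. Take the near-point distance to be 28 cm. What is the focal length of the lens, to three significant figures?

7.00 cm

For the image at infinity, M = D/f.
f = D/M = 28/4.0 = 7.000 cm.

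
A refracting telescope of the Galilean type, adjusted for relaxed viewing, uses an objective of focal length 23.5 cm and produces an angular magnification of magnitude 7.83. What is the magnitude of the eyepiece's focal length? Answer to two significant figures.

|M| = f_obj/|f_eye|, so |f_eye| = f_obj/|M| = 23.5/7.83 = 3.001 cm.
(The eyepiece is diverging, so its signed focal length is -3.001 cm.)

3.0 cm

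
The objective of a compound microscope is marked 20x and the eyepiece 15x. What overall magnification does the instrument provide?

300

The overall magnification of a compound microscope is the product of the objective and eyepiece magnifications:
M = M_obj x M_eye = 20 x 15 = 300.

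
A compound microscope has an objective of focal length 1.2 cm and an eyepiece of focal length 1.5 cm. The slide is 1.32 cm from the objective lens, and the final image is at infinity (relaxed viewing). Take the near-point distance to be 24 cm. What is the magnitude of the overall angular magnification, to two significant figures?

Objective: 1/d_i = 1/f_obj - 1/d_o = 1/1.2 - 1/1.32 = 0.07576 cm^-1, so d_i = 13.200 cm.
m_obj = -d_i/d_o = -13.200/1.32 = -10.000.
Eyepiece angular magnification (image at infinity): M_eye = D/f_e = 24/1.5 = 16.000.
Overall M = m_obj x M_eye = (-10.000)(16.000) = -160.00.
|M| = 160.00.

160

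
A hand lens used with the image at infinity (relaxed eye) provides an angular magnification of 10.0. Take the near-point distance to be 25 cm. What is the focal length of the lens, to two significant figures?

2.5 cm

For the image at infinity, M = D/f.
f = D/M = 25/10.0 = 2.500 cm.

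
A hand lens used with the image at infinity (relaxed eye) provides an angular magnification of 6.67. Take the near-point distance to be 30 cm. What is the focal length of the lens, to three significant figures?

For the image at infinity, M = D/f.
f = D/M = 30/6.67 = 4.498 cm.

4.50 cm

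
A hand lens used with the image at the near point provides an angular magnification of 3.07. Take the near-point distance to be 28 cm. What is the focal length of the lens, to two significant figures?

14 cm

For the image at the near point, M = 1 + D/f.
f = D/(M - 1) = 28/(3.07 - 1) = 13.527 cm.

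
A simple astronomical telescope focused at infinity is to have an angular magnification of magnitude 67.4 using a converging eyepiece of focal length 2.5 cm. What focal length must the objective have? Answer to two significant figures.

170 cm

|M| = f_obj/|f_eye|, so f_obj = |M| x |f_eye| = 67.4 x 2.5 = 168.500 cm.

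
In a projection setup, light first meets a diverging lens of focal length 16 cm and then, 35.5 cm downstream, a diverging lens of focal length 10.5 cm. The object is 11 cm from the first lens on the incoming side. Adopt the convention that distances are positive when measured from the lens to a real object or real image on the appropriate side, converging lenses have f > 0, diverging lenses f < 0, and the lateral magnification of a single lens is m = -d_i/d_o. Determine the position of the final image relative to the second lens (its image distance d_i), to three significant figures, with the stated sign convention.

First lens: d_i1 = 1/(1/(-16) - 1/11) = -6.519 cm.
The intermediate image is virtual, 6.519 cm to the left of lens 1, so d_o2 = L - d_i1 = 35.5 - (-6.519) = 42.019 cm.
Second lens: d_i2 = 1/(1/(-10.5) - 1/(42.019)) = -8.401 cm.

-8.40 cm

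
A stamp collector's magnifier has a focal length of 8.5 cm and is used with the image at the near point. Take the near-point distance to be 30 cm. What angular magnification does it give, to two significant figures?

4.5

M = 1 + D/f = 1 + 30/8.5 = 4.529.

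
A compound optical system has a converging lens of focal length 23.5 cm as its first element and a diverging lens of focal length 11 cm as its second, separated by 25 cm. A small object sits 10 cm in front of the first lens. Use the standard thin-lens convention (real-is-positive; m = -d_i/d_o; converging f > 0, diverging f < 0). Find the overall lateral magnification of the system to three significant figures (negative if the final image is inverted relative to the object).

Lens 1: 1/d_i1 = 1/f_1 - 1/d_o1 = 1/23.5 - 1/10 = -0.05745 cm^-1, so d_i1 = -17.407 cm.
m_1 = -(-17.407)/10 = 1.7407.
With d_i1 < 0 the first image is virtual and lies on the object side; the object distance for lens 2 is d_o2 = 25 - (-17.407) = 42.407 cm.
Lens 2: 1/d_i2 = 1/f_2 - 1/d_o2 = 1/(-11) - 1/(42.407) = -0.11449 cm^-1, so d_i2 = -8.734 cm.
m_2 = -(-8.734)/(42.407) = 0.2060.
Overall magnification: m = m_1 m_2 = 0.3585.

0.359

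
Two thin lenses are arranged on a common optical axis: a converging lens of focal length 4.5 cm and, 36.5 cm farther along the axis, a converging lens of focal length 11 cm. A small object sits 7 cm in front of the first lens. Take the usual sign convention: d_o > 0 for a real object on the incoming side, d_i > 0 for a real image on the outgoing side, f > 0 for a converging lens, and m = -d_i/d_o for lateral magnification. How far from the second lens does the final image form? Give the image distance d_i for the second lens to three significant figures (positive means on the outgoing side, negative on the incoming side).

Applying the thin-lens equation to the first lens, 1/4.5 = 1/7 + 1/d_i1, which gives d_i1 = 12.600 cm.
That image sits 23.900 cm in front of the second lens, so d_o2 = 23.900 cm.
Applying the thin-lens equation again with f_2 = 11 cm and d_o2 = 23.900 cm gives d_i2 = 20.380 cm.

20.4 cm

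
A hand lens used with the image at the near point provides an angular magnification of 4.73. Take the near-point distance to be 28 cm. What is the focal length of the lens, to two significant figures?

For the image at the near point, M = 1 + D/f.
f = D/(M - 1) = 28/(4.73 - 1) = 7.507 cm.

7.5 cm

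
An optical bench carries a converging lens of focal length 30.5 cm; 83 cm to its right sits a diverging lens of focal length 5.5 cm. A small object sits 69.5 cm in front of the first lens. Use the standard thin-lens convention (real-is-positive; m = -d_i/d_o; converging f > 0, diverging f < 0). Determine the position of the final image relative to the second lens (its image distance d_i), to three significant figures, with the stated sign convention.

Applying the thin-lens equation to the first lens, 1/30.5 = 1/69.5 + 1/d_i1, which gives d_i1 = 54.353 cm.
Object distance for lens 2: d_o2 = 83 - 54.353 = 28.647 cm.
Applying the thin-lens equation again with f_2 = -5.5 cm and d_o2 = 28.647 cm gives d_i2 = -4.614 cm.

-4.61 cm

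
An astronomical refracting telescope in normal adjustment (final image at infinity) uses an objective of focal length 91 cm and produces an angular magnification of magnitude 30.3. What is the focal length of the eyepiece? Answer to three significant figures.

3.00 cm

|M| = f_obj/f_eye, so f_eye = f_obj/|M| = 91/30.3 = 3.003 cm.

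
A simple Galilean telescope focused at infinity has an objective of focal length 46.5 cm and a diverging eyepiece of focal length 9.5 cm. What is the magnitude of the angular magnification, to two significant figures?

4.9

|M| = f_obj/|f_eye| = 46.5/9.5 = 4.895.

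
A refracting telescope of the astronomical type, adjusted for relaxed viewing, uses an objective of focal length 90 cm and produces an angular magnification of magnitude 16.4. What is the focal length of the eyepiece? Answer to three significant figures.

5.49 cm

|M| = f_obj/f_eye, so f_eye = f_obj/|M| = 90/16.4 = 5.488 cm.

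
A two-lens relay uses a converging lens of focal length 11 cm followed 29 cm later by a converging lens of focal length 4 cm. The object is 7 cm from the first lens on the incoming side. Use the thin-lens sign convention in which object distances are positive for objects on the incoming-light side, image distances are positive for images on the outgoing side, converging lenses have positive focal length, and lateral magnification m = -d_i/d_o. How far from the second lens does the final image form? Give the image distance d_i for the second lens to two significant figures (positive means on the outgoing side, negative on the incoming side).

4.4 cm

Applying the thin-lens equation to the first lens, 1/11 = 1/7 + 1/d_i1, which gives d_i1 = -19.250 cm.
With d_i1 < 0 the first image is virtual and lies on the object side; the object distance for lens 2 is d_o2 = 29 - (-19.250) = 48.250 cm.
Applying the thin-lens equation again with f_2 = 4 cm and d_o2 = 48.250 cm gives d_i2 = 4.362 cm.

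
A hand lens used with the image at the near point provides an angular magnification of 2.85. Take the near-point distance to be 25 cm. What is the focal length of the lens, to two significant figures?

14 cm

For the image at the near point, M = 1 + D/f.
f = D/(M - 1) = 25/(2.85 - 1) = 13.514 cm.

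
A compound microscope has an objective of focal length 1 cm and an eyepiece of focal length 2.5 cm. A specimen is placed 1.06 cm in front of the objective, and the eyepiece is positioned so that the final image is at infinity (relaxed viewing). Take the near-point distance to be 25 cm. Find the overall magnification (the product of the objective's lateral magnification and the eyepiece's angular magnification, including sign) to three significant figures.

-167

Objective: 1/d_i = 1/f_obj - 1/d_o = 1/1 - 1/1.06 = 0.05660 cm^-1, so d_i = 17.667 cm.
m_obj = -d_i/d_o = -17.667/1.06 = -16.667.
Eyepiece angular magnification (image at infinity): M_eye = D/f_e = 25/2.5 = 10.000.
Overall M = m_obj x M_eye = (-16.667)(10.000) = -166.67.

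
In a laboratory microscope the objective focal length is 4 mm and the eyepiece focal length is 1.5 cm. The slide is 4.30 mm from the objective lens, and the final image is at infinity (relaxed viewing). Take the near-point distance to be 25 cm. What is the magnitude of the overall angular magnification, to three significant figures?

Convert to cm: f_obj = 4 mm = 0.4 cm; d_o = 4.30 mm = 0.43 cm.
Objective: 1/d_i = 1/f_obj - 1/d_o = 1/0.4 - 1/0.43 = 0.17442 cm^-1, so d_i = 5.733 cm.
m_obj = -d_i/d_o = -5.733/0.43 = -13.333.
Eyepiece angular magnification (image at infinity): M_eye = D/f_e = 25/1.5 = 16.667.
Overall M = m_obj x M_eye = (-13.333)(16.667) = -222.22.
|M| = 222.22.

222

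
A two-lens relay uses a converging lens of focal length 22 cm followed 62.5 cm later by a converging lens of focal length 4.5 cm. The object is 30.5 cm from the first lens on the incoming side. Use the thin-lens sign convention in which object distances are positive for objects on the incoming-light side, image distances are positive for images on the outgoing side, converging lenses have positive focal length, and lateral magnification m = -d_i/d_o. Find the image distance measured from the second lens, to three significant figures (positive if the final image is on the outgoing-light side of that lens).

3.53 cm

Lens 1: 1/d_i1 = 1/f_1 - 1/d_o1 = 1/22 - 1/30.5 = 0.01267 cm^-1, so d_i1 = 78.941 cm.
This image would form 78.941 cm past lens 1, i.e. 16.441 cm beyond lens 2, so it is a virtual object for lens 2: d_o2 = 62.5 - 78.941 = -16.441 cm.
Lens 2: 1/d_i2 = 1/f_2 - 1/d_o2 = 1/4.5 - 1/(-16.441) = 0.28305 cm^-1, so d_i2 = 3.533 cm.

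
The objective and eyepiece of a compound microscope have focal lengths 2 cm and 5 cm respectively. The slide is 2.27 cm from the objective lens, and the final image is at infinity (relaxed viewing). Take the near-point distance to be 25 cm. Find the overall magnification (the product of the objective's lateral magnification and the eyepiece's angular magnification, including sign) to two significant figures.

Objective: 1/d_i = 1/f_obj - 1/d_o = 1/2 - 1/2.27 = 0.05947 cm^-1, so d_i = 16.815 cm.
m_obj = -d_i/d_o = -16.815/2.27 = -7.407.
Eyepiece angular magnification (image at infinity): M_eye = D/f_e = 25/5 = 5.000.
Overall M = m_obj x M_eye = (-7.407)(5.000) = -37.04.

-37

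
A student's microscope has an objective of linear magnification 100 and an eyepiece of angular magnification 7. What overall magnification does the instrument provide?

The overall magnification of a compound microscope is the product of the objective and eyepiece magnifications:
M = M_obj x M_eye = 100 x 7 = 700.

700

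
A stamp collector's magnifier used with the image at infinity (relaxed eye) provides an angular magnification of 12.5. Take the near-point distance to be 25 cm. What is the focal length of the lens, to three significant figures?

For the image at infinity, M = D/f.
f = D/M = 25/12.5 = 2.000 cm.

2.00 cm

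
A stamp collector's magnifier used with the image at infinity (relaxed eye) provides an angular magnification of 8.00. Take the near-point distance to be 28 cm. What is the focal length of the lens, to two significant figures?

For the image at infinity, M = D/f.
f = D/M = 28/8.0 = 3.500 cm.

3.5 cm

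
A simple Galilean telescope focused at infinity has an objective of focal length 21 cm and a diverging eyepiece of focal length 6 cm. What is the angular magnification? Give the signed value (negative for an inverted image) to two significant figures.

M = -f_obj/f_eye = -21/(-6) = 3.500.

3.5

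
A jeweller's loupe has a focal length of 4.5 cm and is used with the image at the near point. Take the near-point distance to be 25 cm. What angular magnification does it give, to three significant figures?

6.56

M = 1 + D/f = 1 + 25/4.5 = 6.556.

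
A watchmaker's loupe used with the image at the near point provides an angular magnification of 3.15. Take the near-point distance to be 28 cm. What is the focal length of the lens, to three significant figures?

13.0 cm

For the image at the near point, M = 1 + D/f.
f = D/(M - 1) = 28/(3.15 - 1) = 13.023 cm.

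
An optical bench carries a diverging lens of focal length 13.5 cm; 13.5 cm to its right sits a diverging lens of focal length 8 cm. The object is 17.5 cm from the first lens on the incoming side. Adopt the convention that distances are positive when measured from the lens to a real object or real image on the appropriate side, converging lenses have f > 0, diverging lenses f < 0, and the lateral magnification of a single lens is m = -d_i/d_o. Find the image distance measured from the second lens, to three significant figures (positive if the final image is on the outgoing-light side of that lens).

-5.80 cm

Lens 1: 1/d_i1 = 1/f_1 - 1/d_o1 = 1/(-13.5) - 1/17.5 = -0.13122 cm^-1, so d_i1 = -7.621 cm.
With d_i1 < 0 the first image is virtual and lies on the object side; the object distance for lens 2 is d_o2 = 13.5 - (-7.621) = 21.121 cm.
Lens 2: 1/d_i2 = 1/f_2 - 1/d_o2 = 1/(-8) - 1/(21.121) = -0.17235 cm^-1, so d_i2 = -5.802 cm.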